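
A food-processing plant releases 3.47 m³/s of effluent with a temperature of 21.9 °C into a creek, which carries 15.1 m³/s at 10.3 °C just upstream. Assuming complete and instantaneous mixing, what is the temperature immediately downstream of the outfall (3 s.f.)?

12.5 °C

Flow-weighted mixing: C = (Q_r C_r + Q_w C_w)/(Q_r + Q_w)
= (15.1×10.3 + 3.47×21.9)/(15.1 + 3.47) = 231.5/18.57 = 12.47 °C.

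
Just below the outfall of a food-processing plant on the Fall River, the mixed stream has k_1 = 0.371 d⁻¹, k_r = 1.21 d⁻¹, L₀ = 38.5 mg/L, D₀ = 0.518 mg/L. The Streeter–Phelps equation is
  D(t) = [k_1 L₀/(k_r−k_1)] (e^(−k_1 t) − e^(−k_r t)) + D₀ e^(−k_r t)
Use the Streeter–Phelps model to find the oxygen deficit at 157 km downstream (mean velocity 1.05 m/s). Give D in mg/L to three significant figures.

D ≈ 6.93 mg/L

Travel time t = x/v = 157 km / (1.05 m/s) = 157000 m / 1.05 m/s = 149500 s = 1.731 d.
k_1 L₀/(k_r−k_1) = 0.371×38.5/(1.21−0.371) = 14.28/0.8390 = 17.02 mg/L.
e^(−k_1 t) = e^(−0.371×1.731) = 0.5262; e^(−k_r t) = e^(−1.21×1.731) = 0.1232.
D = 17.02 × (0.5262 − 0.1232) + 0.518 × 0.1232 = 6.861 + 0.06381 = 6.925 mg/L.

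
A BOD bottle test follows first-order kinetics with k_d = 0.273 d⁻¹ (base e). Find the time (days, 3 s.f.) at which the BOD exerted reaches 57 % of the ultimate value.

y/L₀ = 1 − e^(−k_d t) = 0.57 ⇒ e^(−k_d t) = 0.430
t = −ln(0.430) / 0.273 = 0.8440 / 0.273 = 3.091 d.

t ≈ 3.09 d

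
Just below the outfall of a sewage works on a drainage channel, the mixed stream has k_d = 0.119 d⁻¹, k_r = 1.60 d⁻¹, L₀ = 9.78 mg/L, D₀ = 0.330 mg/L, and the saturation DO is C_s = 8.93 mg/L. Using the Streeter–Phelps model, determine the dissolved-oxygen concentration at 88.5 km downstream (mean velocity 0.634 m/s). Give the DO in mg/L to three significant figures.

Travel time t = x/v = 88.5 km / (0.634 m/s) = 88500 m / 0.634 m/s = 139600 s = 1.616 d.
k_d L₀/(k_r−k_d) = 0.119×9.78/(1.60−0.119) = 1.164/1.481 = 0.7858 mg/L.
e^(−k_d t) = e^(−0.119×1.616) = 0.8251; e^(−k_r t) = e^(−1.60×1.616) = 0.07540.
D = 0.7858 × (0.8251 − 0.07540) + 0.330 × 0.07540 = 0.5891 + 0.02488 = 0.6140 mg/L.
DO = C_s − D = 8.93 − 0.6140 = 8.316 mg/L.

DO ≈ 8.32 mg/L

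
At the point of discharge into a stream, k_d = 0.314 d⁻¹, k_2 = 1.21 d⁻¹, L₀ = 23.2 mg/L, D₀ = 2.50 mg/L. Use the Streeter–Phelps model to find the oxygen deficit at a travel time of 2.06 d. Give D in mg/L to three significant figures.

k_d L₀/(k_2−k_d) = 0.314×23.2/(1.21−0.314) = 7.285/0.8960 = 8.130 mg/L.
e^(−k_d t) = e^(−0.314×2.060) = 0.5237; e^(−k_2 t) = e^(−1.21×2.060) = 0.08269.
D = 8.130 × (0.5237 − 0.08269) + 2.50 × 0.08269 = 3.586 + 0.2067 = 3.792 mg/L.

D ≈ 3.79 mg/L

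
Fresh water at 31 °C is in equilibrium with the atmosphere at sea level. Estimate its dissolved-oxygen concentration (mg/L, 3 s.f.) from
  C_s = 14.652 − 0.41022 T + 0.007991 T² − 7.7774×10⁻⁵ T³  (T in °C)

C_s = 14.652 − 0.41022×31 + 0.007991×31² − 7.7774×10⁻⁵×31³ = 7.298 mg/L.

C_s ≈ 7.30 mg/L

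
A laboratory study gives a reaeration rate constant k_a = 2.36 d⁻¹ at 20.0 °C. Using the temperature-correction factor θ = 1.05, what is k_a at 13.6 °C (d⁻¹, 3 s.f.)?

k_a(T₂) = k_a(T₁) · θ^(T₂−T₁) = 2.36 × 1.05^(13.6−20.0)
= 2.36 × 1.05^-6.40 = 2.36 × 0.7318 = 1.727 d⁻¹.

k_a ≈ 1.73 d⁻¹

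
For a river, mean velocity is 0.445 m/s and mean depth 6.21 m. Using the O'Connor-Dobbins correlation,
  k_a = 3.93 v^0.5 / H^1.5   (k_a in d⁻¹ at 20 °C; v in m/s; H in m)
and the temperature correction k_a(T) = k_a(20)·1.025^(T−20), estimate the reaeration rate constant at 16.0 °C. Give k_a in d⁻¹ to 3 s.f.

k_a ≈ 0.153 d⁻¹

k_a(20) = 3.93 × 0.445^0.5 / 6.21^1.5 = 3.93 × 0.6671 / 15.48 = 0.1694 d⁻¹.
k_a(16.0) = 0.1694 × 1.025^(16.0−20) = 0.1694 × 0.9060 = 0.1535 d⁻¹.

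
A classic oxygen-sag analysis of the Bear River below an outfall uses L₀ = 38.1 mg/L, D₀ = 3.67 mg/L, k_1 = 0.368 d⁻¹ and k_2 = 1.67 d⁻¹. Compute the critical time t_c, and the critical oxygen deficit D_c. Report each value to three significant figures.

t_c ≈ 0.842 d; D_c ≈ 6.16 mg/L

At the critical point dD/dt = 0, so k_1 L₀ e^(−k_1 t) = k_2 D. Substituting D(t) from the Streeter–Phelps equation and solving for t gives
t_c = ln[(k_2/k_1)(1 − D₀(k_2−k_1)/(k_1 L₀))] / (k_2−k_1).
Here k_2−k_1 = 1.302 d⁻¹ and 1 − D₀(k_2−k_1)/(k_1 L₀) = 1 − 3.67×1.302/(0.368×38.1) = 0.6592, so
t_c = ln(4.538 × 0.6592) / 1.302 = 1.096 / 1.302 = 0.8416 d.
D_c = (k_1/k_2) L₀ e^(−k_1 t_c) = (0.368/1.67) × 38.1 × e^(−0.368×0.8416) = 0.2204 × 38.1 × 0.7337 = 6.160 mg/L.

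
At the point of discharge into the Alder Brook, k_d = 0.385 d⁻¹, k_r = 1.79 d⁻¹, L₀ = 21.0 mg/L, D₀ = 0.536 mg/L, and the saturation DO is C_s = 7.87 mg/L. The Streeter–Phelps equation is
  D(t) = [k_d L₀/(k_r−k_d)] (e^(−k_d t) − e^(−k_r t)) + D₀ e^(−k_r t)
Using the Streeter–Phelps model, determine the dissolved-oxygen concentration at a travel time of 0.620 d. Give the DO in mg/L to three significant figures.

k_d L₀/(k_r−k_d) = 0.385×21.0/(1.79−0.385) = 8.085/1.405 = 5.754 mg/L.
e^(−k_d t) = e^(−0.385×0.6200) = 0.7877; e^(−k_r t) = e^(−1.79×0.6200) = 0.3296.
D = 5.754 × (0.7877 − 0.3296) + 0.536 × 0.3296 = 2.636 + 0.1767 = 2.812 mg/L.
DO = C_s − D = 7.87 − 2.812 = 5.058 mg/L.

DO ≈ 5.06 mg/L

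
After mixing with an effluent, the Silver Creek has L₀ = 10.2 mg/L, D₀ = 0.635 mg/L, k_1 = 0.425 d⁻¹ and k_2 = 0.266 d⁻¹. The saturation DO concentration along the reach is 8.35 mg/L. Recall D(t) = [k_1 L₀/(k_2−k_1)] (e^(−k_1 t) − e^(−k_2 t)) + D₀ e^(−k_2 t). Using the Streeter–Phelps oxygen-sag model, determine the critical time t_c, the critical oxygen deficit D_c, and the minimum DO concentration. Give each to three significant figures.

t_c ≈ 2.80 d; D_c ≈ 4.95 mg/L; min DO ≈ 3.40 mg/L

t_c = [1/(k_2−k_1)] ln[(k_2/k_1)(1 − D₀(k_2−k_1)/(k_1 L₀))]
= [1/(0.266−0.425)] ln[(0.266/0.425)(1 − 0.635×-0.1590/(0.425×10.2))]
= (1/-0.1590) ln[0.6259 × 1.023] = -6.289 × ln(0.6405) = -6.289 × -0.4456 = 2.802 d.
L(t_c) = L₀ e^(−k_1 t_c) = 10.2 × 0.3039 = 3.100 mg/L, and at the critical point k_2 D_c = k_1 L, so D_c = (0.425/0.266) × 3.100 = 4.953 mg/L.
Minimum DO = C_s − D_c = 8.35 − 4.953 = 3.397 mg/L.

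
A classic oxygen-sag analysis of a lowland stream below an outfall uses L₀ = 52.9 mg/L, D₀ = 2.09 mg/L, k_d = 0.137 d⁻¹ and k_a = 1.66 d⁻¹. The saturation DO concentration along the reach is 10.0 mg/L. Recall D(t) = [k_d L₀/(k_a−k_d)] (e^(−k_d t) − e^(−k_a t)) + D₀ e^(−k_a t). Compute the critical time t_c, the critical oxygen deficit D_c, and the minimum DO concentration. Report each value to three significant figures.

t_c = [1/(k_a−k_d)] ln[(k_a/k_d)(1 − D₀(k_a−k_d)/(k_d L₀))]
= [1/(1.66−0.137)] ln[(1.66/0.137)(1 − 2.09×1.523/(0.137×52.9))]
= (1/1.523) ln[12.12 × 0.5608] = 0.6566 × ln(6.795) = 0.6566 × 1.916 = 1.258 d.
D_c = (k_d/k_a) L₀ e^(−k_d t_c) = (0.137/1.66) × 52.9 × e^(−0.137×1.258) = 0.08253 × 52.9 × 0.8417 = 3.675 mg/L.
Minimum DO = C_s − D_c = 10.0 − 3.675 = 6.325 mg/L.

t_c ≈ 1.26 d; D_c ≈ 3.67 mg/L; min DO ≈ 6.33 mg/L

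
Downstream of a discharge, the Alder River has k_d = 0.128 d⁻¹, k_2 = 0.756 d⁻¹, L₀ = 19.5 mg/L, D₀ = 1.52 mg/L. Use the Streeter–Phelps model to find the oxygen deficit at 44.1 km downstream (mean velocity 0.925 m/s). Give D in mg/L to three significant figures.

Travel time t = x/v = 44.1 km / (0.925 m/s) = 44100 m / 0.925 m/s = 47680 s = 0.5518 d.
k_d L₀/(k_2−k_d) = 0.128×19.5/(0.756−0.128) = 2.496/0.6280 = 3.975 mg/L.
e^(−k_d t) = e^(−0.128×0.5518) = 0.9318; e^(−k_2 t) = e^(−0.756×0.5518) = 0.6589.
D = 3.975 × (0.9318 − 0.6589) + 1.52 × 0.6589 = 1.085 + 1.002 = 2.086 mg/L.

D ≈ 2.09 mg/L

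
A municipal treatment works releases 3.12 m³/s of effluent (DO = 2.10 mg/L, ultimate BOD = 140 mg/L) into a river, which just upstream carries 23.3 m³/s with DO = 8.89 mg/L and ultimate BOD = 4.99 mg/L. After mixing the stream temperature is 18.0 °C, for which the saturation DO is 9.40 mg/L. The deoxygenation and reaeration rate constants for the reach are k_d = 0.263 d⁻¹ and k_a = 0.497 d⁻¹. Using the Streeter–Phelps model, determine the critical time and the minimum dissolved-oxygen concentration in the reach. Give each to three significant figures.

Mixed DO = (23.3×8.89 + 3.12×2.10)/(23.3+3.12) = 213.7/26.42 = 8.088 mg/L.
Mixed L₀ = (23.3×4.99 + 3.12×140)/(26.42) = 553.1/26.42 = 20.93 mg/L.
Initial deficit D₀ = C_s − DO₀ = 9.40 − 8.088 = 1.312 mg/L.
t_c = (1/0.2340) ln[(0.497/0.263)(1 − 1.312×0.2340/(0.263×20.93))] = 4.274 × ln(1.784) = 2.475 d.
D_c = (0.263/0.497) × 20.93 × e^(−0.263×2.475) = 0.5292 × 20.93 × 0.5216 = 5.778 mg/L.
Minimum DO = 9.40 − 5.778 = 3.622 mg/L.

t_c ≈ 2.47 d; minimum DO ≈ 3.62 mg/L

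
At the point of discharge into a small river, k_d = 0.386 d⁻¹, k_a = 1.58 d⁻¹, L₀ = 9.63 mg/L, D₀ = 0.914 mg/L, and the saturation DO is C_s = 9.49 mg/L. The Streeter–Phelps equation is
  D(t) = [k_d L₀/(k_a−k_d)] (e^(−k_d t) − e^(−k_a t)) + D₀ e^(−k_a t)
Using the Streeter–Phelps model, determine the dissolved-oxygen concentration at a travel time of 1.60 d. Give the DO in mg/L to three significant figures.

DO ≈ 7.99 mg/L

k_d L₀/(k_a−k_d) = 0.386×9.63/(1.58−0.386) = 3.717/1.194 = 3.113 mg/L.
e^(−k_d t) = e^(−0.386×1.600) = 0.5392; e^(−k_a t) = e^(−1.58×1.600) = 0.07982.
D = 3.113 × (0.5392 − 0.07982) + 0.914 × 0.07982 = 1.430 + 0.07295 = 1.503 mg/L.
DO = C_s − D = 9.49 − 1.503 = 7.987 mg/L.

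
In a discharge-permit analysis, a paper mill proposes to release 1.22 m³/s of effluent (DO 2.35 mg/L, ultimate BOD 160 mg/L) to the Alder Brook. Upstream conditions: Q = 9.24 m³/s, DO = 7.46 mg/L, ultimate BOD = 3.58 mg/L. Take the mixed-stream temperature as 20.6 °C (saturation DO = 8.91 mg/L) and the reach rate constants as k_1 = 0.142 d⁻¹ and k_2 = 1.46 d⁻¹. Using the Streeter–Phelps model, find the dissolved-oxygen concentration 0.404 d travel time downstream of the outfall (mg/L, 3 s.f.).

Mixed DO = (9.24×7.46 + 1.22×2.35)/(9.24+1.22) = 71.80/10.46 = 6.864 mg/L.
Mixed L₀ = (9.24×3.58 + 1.22×160)/(10.46) = 228.3/10.46 = 21.82 mg/L.
Initial deficit D₀ = C_s − DO₀ = 8.91 − 6.864 = 2.046 mg/L.
D(0.404) = [0.142×21.82/(1.46−0.142)](e^(−0.142×0.404) − e^(−1.46×0.404)) + 2.046 e^(−1.46×0.404)
= 2.351 × (0.9442 − 0.5544) + 2.046 × 0.5544 = 2.051 mg/L.
DO = 8.91 − 2.051 = 6.859 mg/L.

DO ≈ 6.86 mg/L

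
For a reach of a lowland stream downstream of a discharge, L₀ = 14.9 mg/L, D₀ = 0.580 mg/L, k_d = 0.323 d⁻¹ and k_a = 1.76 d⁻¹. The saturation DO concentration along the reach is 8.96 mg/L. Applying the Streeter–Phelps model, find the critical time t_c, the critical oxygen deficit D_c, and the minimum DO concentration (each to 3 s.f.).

t_c ≈ 1.05 d; D_c ≈ 1.95 mg/L; min DO ≈ 7.01 mg/L

At the critical point dD/dt = 0, so k_d L₀ e^(−k_d t) = k_a D. Substituting D(t) from the Streeter–Phelps equation and solving for t gives
t_c = ln[(k_a/k_d)(1 − D₀(k_a−k_d)/(k_d L₀))] / (k_a−k_d).
Here k_a−k_d = 1.437 d⁻¹ and 1 − D₀(k_a−k_d)/(k_d L₀) = 1 − 0.580×1.437/(0.323×14.9) = 0.8268, so
t_c = ln(5.449 × 0.8268) / 1.437 = 1.505 / 1.437 = 1.047 d.
L(t_c) = L₀ e^(−k_d t_c) = 14.9 × 0.7130 = 10.62 mg/L, and at the critical point k_a D_c = k_d L, so D_c = (0.323/1.76) × 10.62 = 1.950 mg/L.
Minimum DO = C_s − D_c = 8.96 − 1.950 = 7.010 mg/L.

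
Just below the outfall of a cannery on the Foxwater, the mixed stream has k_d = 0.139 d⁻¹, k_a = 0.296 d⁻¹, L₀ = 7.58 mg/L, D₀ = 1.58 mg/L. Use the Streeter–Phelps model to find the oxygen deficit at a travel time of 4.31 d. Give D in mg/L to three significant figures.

D ≈ 2.25 mg/L

k_d L₀/(k_a−k_d) = 0.139×7.58/(0.296−0.139) = 1.054/0.1570 = 6.711 mg/L.
e^(−k_d t) = e^(−0.139×4.310) = 0.5493; e^(−k_a t) = e^(−0.296×4.310) = 0.2792.
D = 6.711 × (0.5493 − 0.2792) + 1.58 × 0.2792 = 1.813 + 0.4412 = 2.254 mg/L.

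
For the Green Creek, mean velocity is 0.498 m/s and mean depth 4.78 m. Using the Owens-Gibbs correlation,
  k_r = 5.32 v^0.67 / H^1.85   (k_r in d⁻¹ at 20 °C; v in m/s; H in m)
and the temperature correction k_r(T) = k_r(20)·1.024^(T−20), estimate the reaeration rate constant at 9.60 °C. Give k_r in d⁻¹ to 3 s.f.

k_r(20) = 5.32 × 0.498^0.67 / 4.78^1.85 = 5.32 × 0.6268 / 18.07 = 0.1845 d⁻¹.
k_r(9.60) = 0.1845 × 1.024^(9.60−20) = 0.1845 × 0.7814 = 0.1442 d⁻¹.

k_r ≈ 0.144 d⁻¹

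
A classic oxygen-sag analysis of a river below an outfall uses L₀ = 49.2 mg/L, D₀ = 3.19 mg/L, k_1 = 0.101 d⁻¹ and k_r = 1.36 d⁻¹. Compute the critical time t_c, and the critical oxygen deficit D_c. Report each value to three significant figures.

At the critical point dD/dt = 0, so k_1 L₀ e^(−k_1 t) = k_r D. Substituting D(t) from the Streeter–Phelps equation and solving for t gives
t_c = ln[(k_r/k_1)(1 − D₀(k_r−k_1)/(k_1 L₀))] / (k_r−k_1).
Here k_r−k_1 = 1.259 d⁻¹ and 1 − D₀(k_r−k_1)/(k_1 L₀) = 1 − 3.19×1.259/(0.101×49.2) = 0.1918, so
t_c = ln(13.47 × 0.1918) / 1.259 = 0.9487 / 1.259 = 0.7535 d.
L(t_c) = L₀ e^(−k_1 t_c) = 49.2 × 0.9267 = 45.59 mg/L, and at the critical point k_r D_c = k_1 L, so D_c = (0.101/1.36) × 45.59 = 3.386 mg/L.

t_c ≈ 0.754 d; D_c ≈ 3.39 mg/L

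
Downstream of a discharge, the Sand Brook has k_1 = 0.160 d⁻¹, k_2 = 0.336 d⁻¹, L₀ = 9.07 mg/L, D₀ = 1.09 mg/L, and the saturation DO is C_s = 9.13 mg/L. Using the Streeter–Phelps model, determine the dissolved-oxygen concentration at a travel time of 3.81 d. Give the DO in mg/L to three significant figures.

DO ≈ 6.64 mg/L

k_1 L₀/(k_2−k_1) = 0.160×9.07/(0.336−0.160) = 1.451/0.1760 = 8.245 mg/L.
e^(−k_1 t) = e^(−0.160×3.810) = 0.5436; e^(−k_2 t) = e^(−0.336×3.810) = 0.2780.
D = 8.245 × (0.5436 − 0.2780) + 1.09 × 0.2780 = 2.190 + 0.3030 = 2.493 mg/L.
DO = C_s − D = 9.13 − 2.493 = 6.637 mg/L.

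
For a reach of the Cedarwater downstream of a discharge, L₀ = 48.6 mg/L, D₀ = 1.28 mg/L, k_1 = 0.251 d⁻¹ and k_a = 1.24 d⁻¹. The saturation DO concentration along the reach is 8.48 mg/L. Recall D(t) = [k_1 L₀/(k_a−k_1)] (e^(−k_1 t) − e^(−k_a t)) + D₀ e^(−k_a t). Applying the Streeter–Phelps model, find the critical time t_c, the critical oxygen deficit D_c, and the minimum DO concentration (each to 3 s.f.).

t_c = [1/(k_a−k_1)] ln[(k_a/k_1)(1 − D₀(k_a−k_1)/(k_1 L₀))]
= [1/(1.24−0.251)] ln[(1.24/0.251)(1 − 1.28×0.9890/(0.251×48.6))]
= (1/0.9890) ln[4.940 × 0.8962] = 1.011 × ln(4.428) = 1.011 × 1.488 = 1.504 d.
L(t_c) = L₀ e^(−k_1 t_c) = 48.6 × 0.6855 = 33.32 mg/L, and at the critical point k_a D_c = k_1 L, so D_c = (0.251/1.24) × 33.32 = 6.744 mg/L.
Minimum DO = C_s − D_c = 8.48 − 6.744 = 1.736 mg/L.

t_c ≈ 1.50 d; D_c ≈ 6.74 mg/L; min DO ≈ 1.74 mg/L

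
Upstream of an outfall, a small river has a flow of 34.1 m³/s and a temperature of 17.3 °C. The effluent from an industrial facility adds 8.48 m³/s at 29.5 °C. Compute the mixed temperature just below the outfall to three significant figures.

19.7 °C

Flow-weighted mixing: C = (Q_r C_r + Q_w C_w)/(Q_r + Q_w)
= (34.1×17.3 + 8.48×29.5)/(34.1 + 8.48) = 840.1/42.58 = 19.73 °C.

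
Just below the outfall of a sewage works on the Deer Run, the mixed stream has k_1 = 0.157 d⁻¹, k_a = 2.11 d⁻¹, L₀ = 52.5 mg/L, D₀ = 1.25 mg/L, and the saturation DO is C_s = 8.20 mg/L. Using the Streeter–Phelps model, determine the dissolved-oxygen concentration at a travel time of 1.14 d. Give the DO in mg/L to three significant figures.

DO ≈ 4.94 mg/L

k_1 L₀/(k_a−k_1) = 0.157×52.5/(2.11−0.157) = 8.242/1.953 = 4.220 mg/L.
e^(−k_1 t) = e^(−0.157×1.140) = 0.8361; e^(−k_a t) = e^(−2.11×1.140) = 0.09023.
D = 4.220 × (0.8361 − 0.09023) + 1.25 × 0.09023 = 3.148 + 0.1128 = 3.261 mg/L.
DO = C_s − D = 8.20 − 3.261 = 4.939 mg/L.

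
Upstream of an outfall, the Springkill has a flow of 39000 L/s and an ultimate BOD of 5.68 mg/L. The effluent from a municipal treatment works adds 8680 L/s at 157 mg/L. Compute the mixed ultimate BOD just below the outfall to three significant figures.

Flow-weighted mixing: C = (Q_r C_r + Q_w C_w)/(Q_r + Q_w)
= (39000×5.68 + 8680×157)/(39000 + 8680) = 1.584×10^6/47680 = 33.23 mg/L.

33.2 mg/L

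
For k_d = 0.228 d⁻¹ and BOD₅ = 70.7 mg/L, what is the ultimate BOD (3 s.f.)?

L₀ ≈ 104 mg/L

BOD₅ = L₀(1 − e^(−5k_d)) ⇒ L₀ = BOD₅ / (1 − e^(−5×0.228))
= 70.7 / (1 − 0.3198) = 70.7 / 0.6802 = 103.9 mg/L.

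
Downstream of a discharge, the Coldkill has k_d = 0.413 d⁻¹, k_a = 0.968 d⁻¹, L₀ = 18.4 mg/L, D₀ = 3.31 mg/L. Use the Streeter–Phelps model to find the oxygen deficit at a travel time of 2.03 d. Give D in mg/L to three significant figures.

k_d L₀/(k_a−k_d) = 0.413×18.4/(0.968−0.413) = 7.599/0.5550 = 13.69 mg/L.
e^(−k_d t) = e^(−0.413×2.030) = 0.4324; e^(−k_a t) = e^(−0.968×2.030) = 0.1402.
D = 13.69 × (0.4324 − 0.1402) + 3.31 × 0.1402 = 4.002 + 0.4639 = 4.466 mg/L.

D ≈ 4.47 mg/L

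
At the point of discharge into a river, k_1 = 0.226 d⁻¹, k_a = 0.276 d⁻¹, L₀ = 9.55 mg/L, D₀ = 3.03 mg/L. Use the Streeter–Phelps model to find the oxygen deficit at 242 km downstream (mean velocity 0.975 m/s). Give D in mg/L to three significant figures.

Travel time t = x/v = 242 km / (0.975 m/s) = 242000 m / 0.975 m/s = 248200 s = 2.873 d.
k_1 L₀/(k_a−k_1) = 0.226×9.55/(0.276−0.226) = 2.158/0.05000 = 43.17 mg/L.
e^(−k_1 t) = e^(−0.226×2.873) = 0.5224; e^(−k_a t) = e^(−0.276×2.873) = 0.4525.
D = 43.17 × (0.5224 − 0.4525) + 3.03 × 0.4525 = 3.017 + 1.371 = 4.389 mg/L.

D ≈ 4.39 mg/L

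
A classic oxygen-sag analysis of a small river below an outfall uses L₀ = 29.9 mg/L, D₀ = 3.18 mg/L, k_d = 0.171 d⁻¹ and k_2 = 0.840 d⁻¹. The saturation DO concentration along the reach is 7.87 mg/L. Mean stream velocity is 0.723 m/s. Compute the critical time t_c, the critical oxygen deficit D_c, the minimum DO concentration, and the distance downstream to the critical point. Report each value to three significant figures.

At the critical point dD/dt = 0, so k_d L₀ e^(−k_d t) = k_2 D. Substituting D(t) from the Streeter–Phelps equation and solving for t gives
t_c = ln[(k_2/k_d)(1 − D₀(k_2−k_d)/(k_d L₀))] / (k_2−k_d).
Here k_2−k_d = 0.6690 d⁻¹ and 1 − D₀(k_2−k_d)/(k_d L₀) = 1 − 3.18×0.6690/(0.171×29.9) = 0.5839, so
t_c = ln(4.912 × 0.5839) / 0.6690 = 1.054 / 0.6690 = 1.575 d.
L(t_c) = L₀ e^(−k_d t_c) = 29.9 × 0.7639 = 22.84 mg/L, and at the critical point k_2 D_c = k_d L, so D_c = (0.171/0.840) × 22.84 = 4.650 mg/L.
Minimum DO = C_s − D_c = 7.87 − 4.650 = 3.220 mg/L.
x_c = v t_c = 0.723 m/s × 1.575 d × 86400 s/d = 98390 m ≈ 98.4 km.

t_c ≈ 1.58 d; D_c ≈ 4.65 mg/L; min DO ≈ 3.22 mg/L; x_c ≈ 98.4 km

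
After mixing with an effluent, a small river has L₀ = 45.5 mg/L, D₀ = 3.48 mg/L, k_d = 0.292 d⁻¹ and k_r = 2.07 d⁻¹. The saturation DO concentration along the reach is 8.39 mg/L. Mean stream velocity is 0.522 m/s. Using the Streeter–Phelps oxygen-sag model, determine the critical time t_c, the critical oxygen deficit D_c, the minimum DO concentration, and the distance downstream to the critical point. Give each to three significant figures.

At the critical point dD/dt = 0, so k_d L₀ e^(−k_d t) = k_r D. Substituting D(t) from the Streeter–Phelps equation and solving for t gives
t_c = ln[(k_r/k_d)(1 − D₀(k_r−k_d)/(k_d L₀))] / (k_r−k_d).
Here k_r−k_d = 1.778 d⁻¹ and 1 − D₀(k_r−k_d)/(k_d L₀) = 1 − 3.48×1.778/(0.292×45.5) = 0.5343, so
t_c = ln(7.089 × 0.5343) / 1.778 = 1.332 / 1.778 = 0.7490 d.
D_c = (k_d/k_r) L₀ e^(−k_d t_c) = (0.292/2.07) × 45.5 × e^(−0.292×0.7490) = 0.1411 × 45.5 × 0.8036 = 5.158 mg/L.
Minimum DO = C_s − D_c = 8.39 − 5.158 = 3.232 mg/L.
x_c = v t_c = 0.522 m/s × 0.7490 d × 86400 s/d = 33780 m ≈ 33.8 km.

t_c ≈ 0.749 d; D_c ≈ 5.16 mg/L; min DO ≈ 3.23 mg/L; x_c ≈ 33.8 km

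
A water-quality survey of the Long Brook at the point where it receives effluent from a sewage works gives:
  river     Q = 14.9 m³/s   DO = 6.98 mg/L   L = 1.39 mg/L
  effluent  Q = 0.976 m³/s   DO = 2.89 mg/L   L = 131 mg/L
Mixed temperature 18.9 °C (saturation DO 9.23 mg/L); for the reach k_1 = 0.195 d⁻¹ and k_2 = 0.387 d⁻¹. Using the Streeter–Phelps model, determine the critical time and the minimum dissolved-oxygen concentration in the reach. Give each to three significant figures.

t_c ≈ 1.98 d; minimum DO ≈ 6.02 mg/L

Mixed DO = (14.9×6.98 + 0.976×2.89)/(14.9+0.976) = 106.8/15.88 = 6.729 mg/L.
Mixed L₀ = (14.9×1.39 + 0.976×131)/(15.88) = 148.6/15.88 = 9.358 mg/L.
Initial deficit D₀ = C_s − DO₀ = 9.23 − 6.729 = 2.501 mg/L.
t_c = (1/0.1920) ln[(0.387/0.195)(1 − 2.501×0.1920/(0.195×9.358))] = 5.208 × ln(1.462) = 1.979 d.
D_c = (0.195/0.387) × 9.358 × e^(−0.195×1.979) = 0.5039 × 9.358 × 0.6798 = 3.206 mg/L.
Minimum DO = 9.23 − 3.206 = 6.024 mg/L.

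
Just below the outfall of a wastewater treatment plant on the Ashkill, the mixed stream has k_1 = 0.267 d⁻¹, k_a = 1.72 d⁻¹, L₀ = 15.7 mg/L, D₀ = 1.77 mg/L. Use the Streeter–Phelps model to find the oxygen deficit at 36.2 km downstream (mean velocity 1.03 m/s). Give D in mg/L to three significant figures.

Travel time t = x/v = 36.2 km / (1.03 m/s) = 36200 m / 1.03 m/s = 35150 s = 0.4068 d.
k_1 L₀/(k_a−k_1) = 0.267×15.7/(1.72−0.267) = 4.192/1.453 = 2.885 mg/L.
e^(−k_1 t) = e^(−0.267×0.4068) = 0.8971; e^(−k_a t) = e^(−1.72×0.4068) = 0.4968.
D = 2.885 × (0.8971 − 0.4968) + 1.77 × 0.4968 = 1.155 + 0.8793 = 2.034 mg/L.

D ≈ 2.03 mg/L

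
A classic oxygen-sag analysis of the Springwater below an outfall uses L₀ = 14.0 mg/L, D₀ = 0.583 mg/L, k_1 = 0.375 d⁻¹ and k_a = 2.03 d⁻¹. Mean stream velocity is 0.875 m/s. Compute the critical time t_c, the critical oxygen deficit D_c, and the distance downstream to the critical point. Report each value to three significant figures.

With k_a/k_1 = 5.413 and 1 − D₀(k_a−k_1)/(k_1 L₀) = 0.8162,
t_c = ln(5.413 × 0.8162) / (2.03 − 0.375) = ln(4.418) / 1.655 = 1.486/1.655 = 0.8978 d.
D_c = (k_1/k_a) L₀ e^(−k_1 t_c) = (0.375/2.03) × 14.0 × e^(−0.375×0.8978) = 0.1847 × 14.0 × 0.7142 = 1.847 mg/L.
x_c = v t_c = 0.875 m/s × 0.8978 d × 86400 s/d = 67870 m ≈ 67.9 km.

t_c ≈ 0.898 d; D_c ≈ 1.85 mg/L; x_c ≈ 67.9 km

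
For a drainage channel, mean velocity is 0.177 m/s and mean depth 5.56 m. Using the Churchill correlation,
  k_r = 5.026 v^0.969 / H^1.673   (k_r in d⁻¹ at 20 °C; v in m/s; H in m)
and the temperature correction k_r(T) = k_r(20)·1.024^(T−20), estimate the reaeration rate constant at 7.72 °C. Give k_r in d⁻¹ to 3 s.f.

k_r ≈ 0.0398 d⁻¹

k_r(20) = 5.026 × 0.177^0.969 / 5.56^1.673 = 5.026 × 0.1868 / 17.64 = 0.05321 d⁻¹.
k_r(7.72) = 0.05321 × 1.024^(7.72−20) = 0.05321 × 0.7473 = 0.03977 d⁻¹.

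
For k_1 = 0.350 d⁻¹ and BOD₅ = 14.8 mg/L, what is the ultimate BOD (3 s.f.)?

L₀ ≈ 17.9 mg/L

BOD₅ = L₀(1 − e^(−5k_1)) ⇒ L₀ = BOD₅ / (1 − e^(−5×0.350))
= 14.8 / (1 − 0.1738) = 14.8 / 0.8262 = 17.91 mg/L.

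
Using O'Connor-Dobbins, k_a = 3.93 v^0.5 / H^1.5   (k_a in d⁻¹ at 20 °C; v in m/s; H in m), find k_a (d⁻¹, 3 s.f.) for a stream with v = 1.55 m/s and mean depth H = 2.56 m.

k_a = 3.93 × 1.55^0.5 / 2.56^1.5 = 3.93 × 1.245 / 4.096 = 1.195 d⁻¹.

k_a ≈ 1.19 d⁻¹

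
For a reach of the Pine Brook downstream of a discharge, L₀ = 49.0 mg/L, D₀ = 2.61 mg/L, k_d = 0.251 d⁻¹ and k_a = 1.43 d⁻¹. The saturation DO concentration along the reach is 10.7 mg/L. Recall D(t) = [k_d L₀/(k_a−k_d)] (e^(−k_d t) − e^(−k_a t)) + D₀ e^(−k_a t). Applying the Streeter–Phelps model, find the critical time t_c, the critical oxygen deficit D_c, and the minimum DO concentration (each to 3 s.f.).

t_c ≈ 1.23 d; D_c ≈ 6.31 mg/L; min DO ≈ 4.39 mg/L

t_c = [1/(k_a−k_d)] ln[(k_a/k_d)(1 − D₀(k_a−k_d)/(k_d L₀))]
= [1/(1.43−0.251)] ln[(1.43/0.251)(1 − 2.61×1.179/(0.251×49.0))]
= (1/1.179) ln[5.697 × 0.7498] = 0.8482 × ln(4.272) = 0.8482 × 1.452 = 1.232 d.
L(t_c) = L₀ e^(−k_d t_c) = 49.0 × 0.7341 = 35.97 mg/L, and at the critical point k_a D_c = k_d L, so D_c = (0.251/1.43) × 35.97 = 6.314 mg/L.
Minimum DO = C_s − D_c = 10.7 − 6.314 = 4.386 mg/L.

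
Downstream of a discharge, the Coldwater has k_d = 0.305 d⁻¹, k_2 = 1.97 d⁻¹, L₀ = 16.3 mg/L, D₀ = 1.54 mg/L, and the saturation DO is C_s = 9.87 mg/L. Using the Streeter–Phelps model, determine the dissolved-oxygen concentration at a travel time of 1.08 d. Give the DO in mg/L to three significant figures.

DO ≈ 7.89 mg/L

k_d L₀/(k_2−k_d) = 0.305×16.3/(1.97−0.305) = 4.971/1.665 = 2.986 mg/L.
e^(−k_d t) = e^(−0.305×1.080) = 0.7194; e^(−k_2 t) = e^(−1.97×1.080) = 0.1191.
D = 2.986 × (0.7194 − 0.1191) + 1.54 × 0.1191 = 1.792 + 0.1834 = 1.976 mg/L.
DO = C_s − D = 9.87 − 1.976 = 7.894 mg/L.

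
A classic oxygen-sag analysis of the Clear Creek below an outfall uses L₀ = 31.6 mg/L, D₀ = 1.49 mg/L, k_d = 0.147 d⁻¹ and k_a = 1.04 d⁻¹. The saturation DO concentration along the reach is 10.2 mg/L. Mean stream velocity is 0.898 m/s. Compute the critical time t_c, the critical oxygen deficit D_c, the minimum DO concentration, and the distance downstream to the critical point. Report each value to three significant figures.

At the critical point dD/dt = 0, so k_d L₀ e^(−k_d t) = k_a D. Substituting D(t) from the Streeter–Phelps equation and solving for t gives
t_c = ln[(k_a/k_d)(1 − D₀(k_a−k_d)/(k_d L₀))] / (k_a−k_d).
Here k_a−k_d = 0.8930 d⁻¹ and 1 − D₀(k_a−k_d)/(k_d L₀) = 1 − 1.49×0.8930/(0.147×31.6) = 0.7136, so
t_c = ln(7.075 × 0.7136) / 0.8930 = 1.619 / 0.8930 = 1.813 d.
L(t_c) = L₀ e^(−k_d t_c) = 31.6 × 0.7660 = 24.21 mg/L, and at the critical point k_a D_c = k_d L, so D_c = (0.147/1.04) × 24.21 = 3.422 mg/L.
Minimum DO = C_s − D_c = 10.2 − 3.422 = 6.778 mg/L.
x_c = v t_c = 0.898 m/s × 1.813 d × 86400 s/d = 140700 m ≈ 141 km.

t_c ≈ 1.81 d; D_c ≈ 3.42 mg/L; min DO ≈ 6.78 mg/L; x_c ≈ 141 km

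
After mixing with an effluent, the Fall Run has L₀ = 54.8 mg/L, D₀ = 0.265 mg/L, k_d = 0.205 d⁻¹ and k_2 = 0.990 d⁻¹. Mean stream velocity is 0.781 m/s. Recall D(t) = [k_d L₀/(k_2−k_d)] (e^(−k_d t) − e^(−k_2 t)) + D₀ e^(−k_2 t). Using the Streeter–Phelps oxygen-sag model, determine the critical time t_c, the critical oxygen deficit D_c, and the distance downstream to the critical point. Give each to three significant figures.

t_c ≈ 1.98 d; D_c ≈ 7.56 mg/L; x_c ≈ 134 km

At the critical point dD/dt = 0, so k_d L₀ e^(−k_d t) = k_2 D. Substituting D(t) from the Streeter–Phelps equation and solving for t gives
t_c = ln[(k_2/k_d)(1 − D₀(k_2−k_d)/(k_d L₀))] / (k_2−k_d).
Here k_2−k_d = 0.7850 d⁻¹ and 1 − D₀(k_2−k_d)/(k_d L₀) = 1 − 0.265×0.7850/(0.205×54.8) = 0.9815, so
t_c = ln(4.829 × 0.9815) / 0.7850 = 1.556 / 0.7850 = 1.982 d.
D_c = (k_d/k_2) L₀ e^(−k_d t_c) = (0.205/0.990) × 54.8 × e^(−0.205×1.982) = 0.2071 × 54.8 × 0.6661 = 7.558 mg/L.
x_c = v t_c = 0.781 m/s × 1.982 d × 86400 s/d = 133800 m ≈ 134 km.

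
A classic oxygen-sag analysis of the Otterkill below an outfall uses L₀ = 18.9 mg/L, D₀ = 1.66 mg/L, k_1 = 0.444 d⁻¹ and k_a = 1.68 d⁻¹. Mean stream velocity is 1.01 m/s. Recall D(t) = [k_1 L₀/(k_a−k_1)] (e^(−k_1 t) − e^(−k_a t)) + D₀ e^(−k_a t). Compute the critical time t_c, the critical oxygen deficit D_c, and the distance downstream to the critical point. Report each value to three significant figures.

With k_a/k_1 = 3.784 and 1 − D₀(k_a−k_1)/(k_1 L₀) = 0.7555,
t_c = ln(3.784 × 0.7555) / (1.68 − 0.444) = ln(2.859) / 1.236 = 1.050/1.236 = 0.8498 d.
D_c = (k_1/k_a) L₀ e^(−k_1 t_c) = (0.444/1.68) × 18.9 × e^(−0.444×0.8498) = 0.2643 × 18.9 × 0.6857 = 3.425 mg/L.
x_c = v t_c = 1.01 m/s × 0.8498 d × 86400 s/d = 74160 m ≈ 74.2 km.

t_c ≈ 0.850 d; D_c ≈ 3.43 mg/L; x_c ≈ 74.2 km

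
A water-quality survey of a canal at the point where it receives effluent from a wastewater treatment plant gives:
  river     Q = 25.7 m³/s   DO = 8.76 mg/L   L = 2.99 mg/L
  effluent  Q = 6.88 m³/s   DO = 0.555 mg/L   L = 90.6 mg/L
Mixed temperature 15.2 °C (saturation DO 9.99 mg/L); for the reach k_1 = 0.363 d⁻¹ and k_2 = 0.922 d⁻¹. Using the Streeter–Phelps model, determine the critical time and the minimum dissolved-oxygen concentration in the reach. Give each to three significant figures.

Mixed DO = (25.7×8.76 + 6.88×0.555)/(25.7+6.88) = 229.0/32.58 = 7.027 mg/L.
Mixed L₀ = (25.7×2.99 + 6.88×90.6)/(32.58) = 700.2/32.58 = 21.49 mg/L.
Initial deficit D₀ = C_s − DO₀ = 9.99 − 7.027 = 2.963 mg/L.
t_c = (1/0.5590) ln[(0.922/0.363)(1 − 2.963×0.5590/(0.363×21.49))] = 1.789 × ln(2.001) = 1.241 d.
D_c = (0.363/0.922) × 21.49 × e^(−0.363×1.241) = 0.3937 × 21.49 × 0.6374 = 5.393 mg/L.
Minimum DO = 9.99 − 5.393 = 4.597 mg/L.

t_c ≈ 1.24 d; minimum DO ≈ 4.60 mg/L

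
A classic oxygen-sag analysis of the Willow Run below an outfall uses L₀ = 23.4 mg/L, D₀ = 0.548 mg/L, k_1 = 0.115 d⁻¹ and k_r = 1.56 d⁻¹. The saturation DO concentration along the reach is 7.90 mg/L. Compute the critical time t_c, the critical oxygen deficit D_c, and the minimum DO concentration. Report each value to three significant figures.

At the critical point dD/dt = 0, so k_1 L₀ e^(−k_1 t) = k_r D. Substituting D(t) from the Streeter–Phelps equation and solving for t gives
t_c = ln[(k_r/k_1)(1 − D₀(k_r−k_1)/(k_1 L₀))] / (k_r−k_1).
Here k_r−k_1 = 1.445 d⁻¹ and 1 − D₀(k_r−k_1)/(k_1 L₀) = 1 − 0.548×1.445/(0.115×23.4) = 0.7057, so
t_c = ln(13.57 × 0.7057) / 1.445 = 2.259 / 1.445 = 1.563 d.
L(t_c) = L₀ e^(−k_1 t_c) = 23.4 × 0.8355 = 19.55 mg/L, and at the critical point k_r D_c = k_1 L, so D_c = (0.115/1.56) × 19.55 = 1.441 mg/L.
Minimum DO = C_s − D_c = 7.90 − 1.441 = 6.459 mg/L.

t_c ≈ 1.56 d; D_c ≈ 1.44 mg/L; min DO ≈ 6.46 mg/L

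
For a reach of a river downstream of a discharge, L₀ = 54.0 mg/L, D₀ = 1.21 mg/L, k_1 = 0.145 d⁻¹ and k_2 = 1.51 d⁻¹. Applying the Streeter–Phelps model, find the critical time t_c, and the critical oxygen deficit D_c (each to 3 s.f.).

At the critical point dD/dt = 0, so k_1 L₀ e^(−k_1 t) = k_2 D. Substituting D(t) from the Streeter–Phelps equation and solving for t gives
t_c = ln[(k_2/k_1)(1 − D₀(k_2−k_1)/(k_1 L₀))] / (k_2−k_1).
Here k_2−k_1 = 1.365 d⁻¹ and 1 − D₀(k_2−k_1)/(k_1 L₀) = 1 − 1.21×1.365/(0.145×54.0) = 0.7891, so
t_c = ln(10.41 × 0.7891) / 1.365 = 2.106 / 1.365 = 1.543 d.
D_c = (k_1/k_2) L₀ e^(−k_1 t_c) = (0.145/1.51) × 54.0 × e^(−0.145×1.543) = 0.09603 × 54.0 × 0.7995 = 4.146 mg/L.

t_c ≈ 1.54 d; D_c ≈ 4.15 mg/L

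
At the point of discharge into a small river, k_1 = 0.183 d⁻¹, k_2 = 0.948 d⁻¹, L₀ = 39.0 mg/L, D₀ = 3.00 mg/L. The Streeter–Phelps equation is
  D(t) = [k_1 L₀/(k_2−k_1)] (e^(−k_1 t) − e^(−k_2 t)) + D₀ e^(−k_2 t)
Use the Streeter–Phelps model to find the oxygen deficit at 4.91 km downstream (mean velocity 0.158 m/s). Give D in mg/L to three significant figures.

Travel time t = x/v = 4.91 km / (0.158 m/s) = 4910 m / 0.158 m/s = 31080 s = 0.3597 d.
k_1 L₀/(k_2−k_1) = 0.183×39.0/(0.948−0.183) = 7.137/0.7650 = 9.329 mg/L.
e^(−k_1 t) = e^(−0.183×0.3597) = 0.9363; e^(−k_2 t) = e^(−0.948×0.3597) = 0.7111.
D = 9.329 × (0.9363 − 0.7111) + 3.00 × 0.7111 = 2.101 + 2.133 = 4.234 mg/L.

D ≈ 4.23 mg/L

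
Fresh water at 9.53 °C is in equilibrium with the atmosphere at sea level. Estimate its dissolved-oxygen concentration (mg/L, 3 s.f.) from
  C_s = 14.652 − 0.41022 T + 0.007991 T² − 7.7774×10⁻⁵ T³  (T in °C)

C_s ≈ 11.4 mg/L

C_s = 14.652 − 0.41022×9.53 + 0.007991×9.53² − 7.7774×10⁻⁵×9.53³ = 11.40 mg/L.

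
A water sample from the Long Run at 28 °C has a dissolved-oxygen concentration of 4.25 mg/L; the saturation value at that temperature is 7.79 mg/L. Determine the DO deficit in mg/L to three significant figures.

D = C_s − C = 7.79 − 4.25 = 3.54 mg/L.

D ≈ 3.54 mg/L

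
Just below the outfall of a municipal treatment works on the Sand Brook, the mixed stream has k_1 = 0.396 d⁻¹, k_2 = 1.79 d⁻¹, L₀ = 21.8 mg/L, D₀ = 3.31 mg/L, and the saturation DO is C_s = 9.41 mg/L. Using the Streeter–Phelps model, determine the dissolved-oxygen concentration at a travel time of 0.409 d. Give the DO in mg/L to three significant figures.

DO ≈ 5.53 mg/L

k_1 L₀/(k_2−k_1) = 0.396×21.8/(1.79−0.396) = 8.633/1.394 = 6.193 mg/L.
e^(−k_1 t) = e^(−0.396×0.4090) = 0.8505; e^(−k_2 t) = e^(−1.79×0.4090) = 0.4809.
D = 6.193 × (0.8505 − 0.4809) + 3.31 × 0.4809 = 2.289 + 1.592 = 3.880 mg/L.
DO = C_s − D = 9.41 − 3.880 = 5.530 mg/L.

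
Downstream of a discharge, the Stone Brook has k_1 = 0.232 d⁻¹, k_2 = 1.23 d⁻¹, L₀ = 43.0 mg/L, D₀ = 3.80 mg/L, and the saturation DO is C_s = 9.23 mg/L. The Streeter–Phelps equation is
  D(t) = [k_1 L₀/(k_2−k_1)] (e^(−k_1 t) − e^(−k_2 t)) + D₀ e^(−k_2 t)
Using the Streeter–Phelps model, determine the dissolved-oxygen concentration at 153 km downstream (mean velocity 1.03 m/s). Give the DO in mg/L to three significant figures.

Travel time t = x/v = 153 km / (1.03 m/s) = 153000 m / 1.03 m/s = 148500 s = 1.719 d.
k_1 L₀/(k_2−k_1) = 0.232×43.0/(1.23−0.232) = 9.976/0.9980 = 9.996 mg/L.
e^(−k_1 t) = e^(−0.232×1.719) = 0.6711; e^(−k_2 t) = e^(−1.23×1.719) = 0.1207.
D = 9.996 × (0.6711 − 0.1207) + 3.80 × 0.1207 = 5.502 + 0.4586 = 5.960 mg/L.
DO = C_s − D = 9.23 − 5.960 = 3.270 mg/L.

DO ≈ 3.27 mg/L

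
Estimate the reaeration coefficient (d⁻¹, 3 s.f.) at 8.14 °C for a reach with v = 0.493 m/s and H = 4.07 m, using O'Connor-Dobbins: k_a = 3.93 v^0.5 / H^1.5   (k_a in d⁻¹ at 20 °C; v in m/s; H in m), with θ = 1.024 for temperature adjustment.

k_a(20) = 3.93 × 0.493^0.5 / 4.07^1.5 = 3.93 × 0.7021 / 8.211 = 0.3361 d⁻¹.
k_a(8.14) = 0.3361 × 1.024^(8.14−20) = 0.3361 × 0.7548 = 0.2537 d⁻¹.

k_a ≈ 0.254 d⁻¹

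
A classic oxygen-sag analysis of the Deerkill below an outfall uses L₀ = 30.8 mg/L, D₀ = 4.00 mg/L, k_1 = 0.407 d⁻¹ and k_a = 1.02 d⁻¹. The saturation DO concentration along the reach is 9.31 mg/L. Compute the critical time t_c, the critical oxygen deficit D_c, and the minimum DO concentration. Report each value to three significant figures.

With k_a/k_1 = 2.506 and 1 − D₀(k_a−k_1)/(k_1 L₀) = 0.8044,
t_c = ln(2.506 × 0.8044) / (1.02 − 0.407) = ln(2.016) / 0.6130 = 0.7011/0.6130 = 1.144 d.
D_c = (k_1/k_a) L₀ e^(−k_1 t_c) = (0.407/1.02) × 30.8 × e^(−0.407×1.144) = 0.3990 × 30.8 × 0.6278 = 7.716 mg/L.
Minimum DO = C_s − D_c = 9.31 − 7.716 = 1.594 mg/L.

t_c ≈ 1.14 d; D_c ≈ 7.72 mg/L; min DO ≈ 1.59 mg/L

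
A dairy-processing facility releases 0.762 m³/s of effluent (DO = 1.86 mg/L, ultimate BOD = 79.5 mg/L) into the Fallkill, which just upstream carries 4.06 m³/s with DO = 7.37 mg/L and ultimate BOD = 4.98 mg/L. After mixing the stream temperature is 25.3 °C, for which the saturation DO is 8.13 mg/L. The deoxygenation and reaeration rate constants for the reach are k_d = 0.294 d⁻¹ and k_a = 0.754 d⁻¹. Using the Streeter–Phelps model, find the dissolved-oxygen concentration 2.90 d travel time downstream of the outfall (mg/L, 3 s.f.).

DO ≈ 4.58 mg/L

Mixed DO = (4.06×7.37 + 0.762×1.86)/(4.06+0.762) = 31.34/4.822 = 6.499 mg/L.
Mixed L₀ = (4.06×4.98 + 0.762×79.5)/(4.822) = 80.80/4.822 = 16.76 mg/L.
Initial deficit D₀ = C_s − DO₀ = 8.13 − 6.499 = 1.631 mg/L.
D(2.90) = [0.294×16.76/(0.754−0.294)](e^(−0.294×2.90) − e^(−0.754×2.90)) + 1.631 e^(−0.754×2.90)
= 10.71 × (0.4263 − 0.1123) + 1.631 × 0.1123 = 3.546 mg/L.
DO = 8.13 − 3.546 = 4.584 mg/L.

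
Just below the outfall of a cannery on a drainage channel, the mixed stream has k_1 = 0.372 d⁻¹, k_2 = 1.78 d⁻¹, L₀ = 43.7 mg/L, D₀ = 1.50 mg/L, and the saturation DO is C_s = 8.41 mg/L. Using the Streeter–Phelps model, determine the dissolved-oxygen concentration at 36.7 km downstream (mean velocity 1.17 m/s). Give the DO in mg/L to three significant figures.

DO ≈ 3.59 mg/L

Travel time t = x/v = 36.7 km / (1.17 m/s) = 36700 m / 1.17 m/s = 31370 s = 0.3631 d.
k_1 L₀/(k_2−k_1) = 0.372×43.7/(1.78−0.372) = 16.26/1.408 = 11.55 mg/L.
e^(−k_1 t) = e^(−0.372×0.3631) = 0.8737; e^(−k_2 t) = e^(−1.78×0.3631) = 0.5240.
D = 11.55 × (0.8737 − 0.5240) + 1.50 × 0.5240 = 4.037 + 0.7860 = 4.823 mg/L.
DO = C_s − D = 8.41 − 4.823 = 3.587 mg/L.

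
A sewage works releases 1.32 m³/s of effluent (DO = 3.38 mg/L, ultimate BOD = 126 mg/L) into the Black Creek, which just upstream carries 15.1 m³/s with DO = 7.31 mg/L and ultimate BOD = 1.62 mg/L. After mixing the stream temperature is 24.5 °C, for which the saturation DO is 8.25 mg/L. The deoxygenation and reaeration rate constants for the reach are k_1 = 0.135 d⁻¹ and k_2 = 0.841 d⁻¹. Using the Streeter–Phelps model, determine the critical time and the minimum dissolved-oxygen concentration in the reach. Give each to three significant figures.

Mixed DO = (15.1×7.31 + 1.32×3.38)/(15.1+1.32) = 114.8/16.42 = 6.994 mg/L.
Mixed L₀ = (15.1×1.62 + 1.32×126)/(16.42) = 190.8/16.42 = 11.62 mg/L.
Initial deficit D₀ = C_s − DO₀ = 8.25 − 6.994 = 1.256 mg/L.
t_c = (1/0.7060) ln[(0.841/0.135)(1 − 1.256×0.7060/(0.135×11.62))] = 1.416 × ln(2.708) = 1.411 d.
D_c = (0.135/0.841) × 11.62 × e^(−0.135×1.411) = 0.1605 × 11.62 × 0.8265 = 1.542 mg/L.
Minimum DO = 8.25 − 1.542 = 6.708 mg/L.

t_c ≈ 1.41 d; minimum DO ≈ 6.71 mg/L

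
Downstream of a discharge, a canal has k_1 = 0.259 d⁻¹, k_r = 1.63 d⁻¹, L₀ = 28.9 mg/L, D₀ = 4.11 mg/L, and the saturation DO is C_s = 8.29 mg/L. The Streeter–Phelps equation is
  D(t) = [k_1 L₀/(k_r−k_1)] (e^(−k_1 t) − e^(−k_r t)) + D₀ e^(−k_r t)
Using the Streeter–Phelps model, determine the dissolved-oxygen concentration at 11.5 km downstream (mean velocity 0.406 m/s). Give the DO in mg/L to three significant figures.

DO ≈ 4.07 mg/L

Travel time t = x/v = 11.5 km / (0.406 m/s) = 11500 m / 0.406 m/s = 28330 s = 0.3278 d.
k_1 L₀/(k_r−k_1) = 0.259×28.9/(1.63−0.259) = 7.485/1.371 = 5.460 mg/L.
e^(−k_1 t) = e^(−0.259×0.3278) = 0.9186; e^(−k_r t) = e^(−1.63×0.3278) = 0.5860.
D = 5.460 × (0.9186 − 0.5860) + 4.11 × 0.5860 = 1.816 + 2.409 = 4.224 mg/L.
DO = C_s − D = 8.29 − 4.224 = 4.066 mg/L.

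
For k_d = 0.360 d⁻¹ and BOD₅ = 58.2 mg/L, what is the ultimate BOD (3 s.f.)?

BOD₅ = L₀(1 − e^(−5k_d)) ⇒ L₀ = BOD₅ / (1 − e^(−5×0.360))
= 58.2 / (1 − 0.1653) = 58.2 / 0.8347 = 69.73 mg/L.

L₀ ≈ 69.7 mg/L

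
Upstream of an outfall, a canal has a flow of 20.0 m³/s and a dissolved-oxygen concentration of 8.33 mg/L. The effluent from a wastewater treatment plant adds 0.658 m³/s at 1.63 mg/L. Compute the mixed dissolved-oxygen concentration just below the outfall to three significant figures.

Flow-weighted mixing: C = (Q_r C_r + Q_w C_w)/(Q_r + Q_w)
= (20.0×8.33 + 0.658×1.63)/(20.0 + 0.658) = 167.7/20.66 = 8.117 mg/L.

8.12 mg/L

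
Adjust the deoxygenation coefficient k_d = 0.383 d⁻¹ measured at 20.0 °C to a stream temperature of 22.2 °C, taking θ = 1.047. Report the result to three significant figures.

k_d ≈ 0.424 d⁻¹

k_d(T₂) = k_d(T₁) · θ^(T₂−T₁) = 0.383 × 1.047^(22.2−20.0)
= 0.383 × 1.047^2.20 = 0.383 × 1.106 = 0.4237 d⁻¹.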